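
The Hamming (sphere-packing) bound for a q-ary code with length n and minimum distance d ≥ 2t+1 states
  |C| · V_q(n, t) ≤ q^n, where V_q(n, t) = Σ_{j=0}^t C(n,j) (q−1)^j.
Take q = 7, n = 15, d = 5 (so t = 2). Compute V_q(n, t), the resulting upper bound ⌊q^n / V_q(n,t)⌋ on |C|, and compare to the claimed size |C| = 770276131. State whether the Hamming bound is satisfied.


V_q(n, t) = 3871, q^n = 4747561509943, Hamming bound = 1226443169, |C| = 770276131 ≤ bound (satisfied).

Step 1: Compute V_q(n, t) = Σ_{j=0}^2 C(n, j) (q−1)^j.
  j = 0: C(15,0)·(6)^0 = 1·1 = 1.
  j = 1: C(15,1)·(6)^1 = 15·6 = 90.
  j = 2: C(15,2)·(6)^2 = 105·36 = 3780.
  V_q(n, t) = 1 + 90 + 3780 = 3871.
Step 2: q^n = 7^15 = 4747561509943.
Step 3: Hamming bound ⌊q^n / V_q(n,t)⌋ = ⌊4747561509943/3871⌋ = 1226443169.
Step 4: Compare |C| = 770276131 to 1226443169: satisfied.
The claimed |C| lies below the Hamming bound.


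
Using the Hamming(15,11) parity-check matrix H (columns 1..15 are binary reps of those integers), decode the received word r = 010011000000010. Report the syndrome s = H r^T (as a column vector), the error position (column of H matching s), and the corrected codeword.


s = (1, 1, 1, 1)^T, error position = 15, corrected codeword c = 010011000000011

Compute s = H r^T mod 2 one row at a time:
  s_1 = 0 + 0 + 0 + 0 + 0 + 0 + 1 + 0 = 1 ≡ 1 (mod 2).
  s_2 = 0 + 1 + 1 + 0 + 0 + 0 + 1 + 0 = 3 ≡ 1 (mod 2).
  s_3 = 1 + 0 + 1 + 0 + 0 + 0 + 1 + 0 = 3 ≡ 1 (mod 2).
  s_4 = 0 + 0 + 1 + 0 + 0 + 0 + 0 + 0 = 1 ≡ 1 (mod 2).
s = (1, 1, 1, 1)^T — this equals column 15 of H (binary 1111), so error is at position 15.
Correct: flip bit 15 of r = 010011000000010 to get c = 010011000000011.


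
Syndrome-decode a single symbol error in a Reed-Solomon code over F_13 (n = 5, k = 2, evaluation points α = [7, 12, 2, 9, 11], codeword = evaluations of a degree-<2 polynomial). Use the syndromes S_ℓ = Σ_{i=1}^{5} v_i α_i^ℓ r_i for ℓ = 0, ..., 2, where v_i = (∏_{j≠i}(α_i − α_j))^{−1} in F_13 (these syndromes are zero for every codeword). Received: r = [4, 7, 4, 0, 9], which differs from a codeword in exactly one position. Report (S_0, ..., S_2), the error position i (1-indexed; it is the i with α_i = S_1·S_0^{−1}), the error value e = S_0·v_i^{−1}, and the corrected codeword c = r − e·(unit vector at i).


S = (4, 8, 3), error at position 3, error magnitude e = 3, c = [4, 7, 1, 0, 9].

Step 1: column multipliers v_i = (∏_{j≠i}(α_i − α_j))^{−1} mod 13.
  i = 1 (α = 7): (7−12)(7−2)(7−9)(7−11) = (−5)·5·(−2)·(−4) = −200 ≡ 8, so v_1 = 8^{−1} = 5 (mod 13).
  i = 2 (α = 12): (12−7)(12−2)(12−9)(12−11) = 5·10·3·1 = 150 ≡ 7, so v_2 = 7^{−1} = 2 (mod 13).
  i = 3 (α = 2): (2−7)(2−12)(2−9)(2−11) = (−5)·(−10)·(−7)·(−9) = 3150 ≡ 4, so v_3 = 4^{−1} = 10 (mod 13).
  i = 4 (α = 9): (9−7)(9−12)(9−2)(9−11) = 2·(−3)·7·(−2) = 84 ≡ 6, so v_4 = 6^{−1} = 11 (mod 13).
  i = 5 (α = 11): (11−7)(11−12)(11−2)(11−9) = 4·(−1)·9·2 = −72 ≡ 6, so v_5 = 6^{−1} = 11 (mod 13).
  v = [5, 2, 10, 11, 11].
Step 2: syndromes of r = [4, 7, 4, 0, 9] (all sums mod 13).
  S_0 = Σ v_i r_i = 5·4 + 2·7 + 10·4 + 11·0 + 11·9 = 173 ≡ 4.
  S_1 = Σ v_i α_i r_i = 5·7·4 + 2·12·7 + 10·2·4 + 11·9·0 + 11·11·9 = 1477 ≡ 8.
  α_i^2 mod 13 = [10, 1, 4, 3, 4].
  S_2 = Σ v_i α_i^2 r_i = 5·10·4 + 2·1·7 + 10·4·4 + 11·3·0 + 11·4·9 = 770 ≡ 3.
  S = (4, 8, 3) ≠ 0, so r is not a codeword (an error is present).
Step 3: locate the error. For a single error e at position i, S_ℓ = v_i·e·α_i^ℓ, so α_err = S_1/S_0.
  S_0^{−1} = 4^{−1} = 10 (mod 13), so α_err = 8·10 = 80 ≡ 2 = α_3. Error position i = 3.
  Consistency check: S_2/S_1 = 3·5 = 15 ≡ 2 = α_err ✓ (single-error assumption holds).
Step 4: error magnitude e = S_0/v_3 = S_0·∏_{j≠3}(α_3 − α_j) = 4·4 = 16 ≡ 3 (mod 13).
Step 5: correct position 3: c_3 = r_3 − e = 4 − 3 ≡ 1 (mod 13). Hence c = [4, 7, 1, 0, 9].
  Check: interpolating c through the α_i gives m(x) = 5 + 11·x (degree < 2) with m(α_i) = c_i for every i, so c is indeed a codeword.


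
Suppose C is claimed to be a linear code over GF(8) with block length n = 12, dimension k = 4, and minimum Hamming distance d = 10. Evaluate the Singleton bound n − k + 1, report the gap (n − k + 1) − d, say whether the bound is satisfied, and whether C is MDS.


Singleton RHS = n − k + 1 = 9, slack = -1, bound violated (no such code; not MDS).

Singleton bound: d ≤ n − k + 1.
Here n = 12, k = 4, so n − k + 1 = 9.
Given d = 10, check d ≤ 9: NO.
Slack = (n − k + 1) − d = -1.
The slack is negative: d = 10 exceeds n − k + 1 = 9 by 1, so the Singleton bound is violated and no linear [12, 4, 10]_8 code can exist. In particular it is not MDS (MDS requires d = n − k + 1 exactly).
Description: the claimed parameters are [12, 4, 10]_8; such a code would be impossible (violates the Singleton bound).


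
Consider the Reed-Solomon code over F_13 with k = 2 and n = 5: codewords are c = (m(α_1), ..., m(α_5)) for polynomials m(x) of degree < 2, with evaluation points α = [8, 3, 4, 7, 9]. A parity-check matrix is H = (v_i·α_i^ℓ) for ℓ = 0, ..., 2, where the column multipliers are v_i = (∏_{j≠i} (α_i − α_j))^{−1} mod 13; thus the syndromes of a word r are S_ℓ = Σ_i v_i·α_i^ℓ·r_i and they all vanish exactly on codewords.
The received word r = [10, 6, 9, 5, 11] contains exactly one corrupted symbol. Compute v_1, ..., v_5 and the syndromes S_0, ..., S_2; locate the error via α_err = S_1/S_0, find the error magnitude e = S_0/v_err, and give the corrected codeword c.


S = (9, 7, 4), error at position 1, error magnitude e = 2, c = [8, 6, 9, 5, 11].

Step 1: column multipliers v_i = (∏_{j≠i}(α_i − α_j))^{−1} mod 13.
  i = 1 (α = 8): (8−3)(8−4)(8−7)(8−9) = 5·4·1·(−1) = −20 ≡ 6, so v_1 = 6^{−1} = 11 (mod 13).
  i = 2 (α = 3): (3−8)(3−4)(3−7)(3−9) = (−5)·(−1)·(−4)·(−6) = 120 ≡ 3, so v_2 = 3^{−1} = 9 (mod 13).
  i = 3 (α = 4): (4−8)(4−3)(4−7)(4−9) = (−4)·1·(−3)·(−5) = −60 ≡ 5, so v_3 = 5^{−1} = 8 (mod 13).
  i = 4 (α = 7): (7−8)(7−3)(7−4)(7−9) = (−1)·4·3·(−2) = 24 ≡ 11, so v_4 = 11^{−1} = 6 (mod 13).
  i = 5 (α = 9): (9−8)(9−3)(9−4)(9−7) = 1·6·5·2 = 60 ≡ 8, so v_5 = 8^{−1} = 5 (mod 13).
  v = [11, 9, 8, 6, 5].
Step 2: syndromes of r = [10, 6, 9, 5, 11] (all sums mod 13).
  S_0 = Σ v_i r_i = 11·10 + 9·6 + 8·9 + 6·5 + 5·11 = 321 ≡ 9.
  S_1 = Σ v_i α_i r_i = 11·8·10 + 9·3·6 + 8·4·9 + 6·7·5 + 5·9·11 = 2035 ≡ 7.
  α_i^2 mod 13 = [12, 9, 3, 10, 3].
  S_2 = Σ v_i α_i^2 r_i = 11·12·10 + 9·9·6 + 8·3·9 + 6·10·5 + 5·3·11 = 2487 ≡ 4.
  S = (9, 7, 4) ≠ 0, so r is not a codeword (an error is present).
Step 3: locate the error. For a single error e at position i, S_ℓ = v_i·e·α_i^ℓ, so α_err = S_1/S_0.
  S_0^{−1} = 9^{−1} = 3 (mod 13), so α_err = 7·3 = 21 ≡ 8 = α_1. Error position i = 1.
  Consistency check: S_2/S_1 = 4·2 = 8 ≡ 8 = α_err ✓ (single-error assumption holds).
Step 4: error magnitude e = S_0/v_1 = S_0·∏_{j≠1}(α_1 − α_j) = 9·6 = 54 ≡ 2 (mod 13).
Step 5: correct position 1: c_1 = r_1 − e = 10 − 2 ≡ 8 (mod 13). Hence c = [8, 6, 9, 5, 11].
  Check: interpolating c through the α_i gives m(x) = 10 + 3·x (degree < 2) with m(α_i) = c_i for every i, so c is indeed a codeword.


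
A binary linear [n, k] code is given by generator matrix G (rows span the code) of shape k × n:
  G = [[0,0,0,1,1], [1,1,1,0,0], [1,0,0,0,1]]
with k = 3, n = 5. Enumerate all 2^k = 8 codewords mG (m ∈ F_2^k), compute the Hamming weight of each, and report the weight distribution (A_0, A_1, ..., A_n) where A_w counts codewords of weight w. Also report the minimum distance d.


Weight distribution: A_0 = 1, A_2 = 3, A_3 = 3, A_5 = 1. Minimum distance d = 2.

Enumerate all 2^3 = 8 messages m ∈ F_2^3.
For each, compute codeword c = mG in F_2^5, then tally its weight.
  m = 000 → c = 00000, weight = 0.
  m = 100 → c = 00011, weight = 2.
  m = 010 → c = 11100, weight = 3.
  m = 110 → c = 11111, weight = 5.
  m = 001 → c = 10001, weight = 2.
  m = 101 → c = 10010, weight = 2.
  m = 011 → c = 01101, weight = 3.
  m = 111 → c = 01110, weight = 3.
Tally weights:
  weight 0: 1 codewords.
  weight 2: 3 codewords.
  weight 3: 3 codewords.
  weight 5: 1 codewords.
Minimum distance d = smallest w > 0 with A_w > 0 = 2.
Sanity: Σ A_w = 8 = 2^3 = 8 ✓.


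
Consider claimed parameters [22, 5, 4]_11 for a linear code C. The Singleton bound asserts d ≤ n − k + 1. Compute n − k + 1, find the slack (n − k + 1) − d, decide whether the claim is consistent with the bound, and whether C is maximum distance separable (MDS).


Singleton RHS = n − k + 1 = 18, slack = 14, bound satisfied, not MDS.

Singleton bound: d ≤ n − k + 1.
Here n = 22, k = 5, so n − k + 1 = 18.
Given d = 4, check d ≤ 18: YES.
Slack = (n − k + 1) − d = 14.
The code is NOT MDS (slack = 14 > 0).
Description: the claimed parameters are [22, 5, 4]_11; such a code would be non-MDS.


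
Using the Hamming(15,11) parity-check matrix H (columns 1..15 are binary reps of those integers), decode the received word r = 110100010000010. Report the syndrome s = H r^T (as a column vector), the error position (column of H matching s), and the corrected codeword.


s = (0, 0, 0, 1)^T, error position = 1, corrected codeword c = 010100010000010

Compute s = H r^T mod 2 one row at a time:
  s_1 = 1 + 0 + 0 + 0 + 0 + 0 + 1 + 0 = 2 ≡ 0 (mod 2).
  s_2 = 1 + 0 + 0 + 0 + 0 + 0 + 1 + 0 = 2 ≡ 0 (mod 2).
  s_3 = 1 + 0 + 0 + 0 + 0 + 0 + 1 + 0 = 2 ≡ 0 (mod 2).
  s_4 = 1 + 0 + 0 + 0 + 0 + 0 + 0 + 0 = 1 ≡ 1 (mod 2).
s = (0, 0, 0, 1)^T — this equals column 1 of H (binary 0001), so error is at position 1.
Correct: flip bit 1 of r = 110100010000010 to get c = 010100010000010.


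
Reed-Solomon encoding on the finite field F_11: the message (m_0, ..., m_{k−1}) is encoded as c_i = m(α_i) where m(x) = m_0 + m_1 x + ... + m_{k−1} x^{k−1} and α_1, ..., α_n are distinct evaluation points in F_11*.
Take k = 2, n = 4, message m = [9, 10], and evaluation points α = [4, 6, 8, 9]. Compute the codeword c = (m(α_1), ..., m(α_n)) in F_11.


c = [5, 3, 1, 0]

Message polynomial: m(x) = 9 + 10·x (mod 11).
For each evaluation point α_i, compute m(α_i) mod 11:
  α_1 = 4: Horner steps 10 → 5, so m(4) = 5.
  α_2 = 6: Horner steps 10 → 3, so m(6) = 3.
  α_3 = 8: Horner steps 10 → 1, so m(8) = 1.
  α_4 = 9: Horner steps 10 → 0, so m(9) = 0.
Codeword c = [5, 3, 1, 0] ∈ F_11^4.


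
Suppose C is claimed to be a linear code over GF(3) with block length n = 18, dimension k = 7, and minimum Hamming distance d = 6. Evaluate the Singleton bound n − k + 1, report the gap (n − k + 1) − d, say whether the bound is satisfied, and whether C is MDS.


Singleton RHS = n − k + 1 = 12, slack = 6, bound satisfied, not MDS.

Singleton bound: d ≤ n − k + 1.
Here n = 18, k = 7, so n − k + 1 = 12.
Given d = 6, check d ≤ 12: YES.
Slack = (n − k + 1) − d = 6.
The code is NOT MDS (slack = 6 > 0).
Description: the claimed parameters are [18, 7, 6]_3; such a code would be non-MDS.


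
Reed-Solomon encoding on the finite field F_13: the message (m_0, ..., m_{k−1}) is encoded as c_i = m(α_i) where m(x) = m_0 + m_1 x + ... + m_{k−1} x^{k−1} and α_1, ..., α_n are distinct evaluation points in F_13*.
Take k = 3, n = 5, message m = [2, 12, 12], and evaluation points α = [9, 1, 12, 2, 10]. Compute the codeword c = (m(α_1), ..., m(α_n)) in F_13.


c = [3, 0, 2, 9, 9]

Message polynomial: m(x) = 2 + 12·x + 12·x^2 (mod 13).
For each evaluation point α_i, compute m(α_i) mod 13:
  α_1 = 9: Horner steps 12 → 3 → 3, so m(9) = 3.
  α_2 = 1: Horner steps 12 → 11 → 0, so m(1) = 0.
  α_3 = 12: Horner steps 12 → 0 → 2, so m(12) = 2.
  α_4 = 2: Horner steps 12 → 10 → 9, so m(2) = 9.
  α_5 = 10: Horner steps 12 → 2 → 9, so m(10) = 9.
Codeword c = [3, 0, 2, 9, 9] ∈ F_13^5.


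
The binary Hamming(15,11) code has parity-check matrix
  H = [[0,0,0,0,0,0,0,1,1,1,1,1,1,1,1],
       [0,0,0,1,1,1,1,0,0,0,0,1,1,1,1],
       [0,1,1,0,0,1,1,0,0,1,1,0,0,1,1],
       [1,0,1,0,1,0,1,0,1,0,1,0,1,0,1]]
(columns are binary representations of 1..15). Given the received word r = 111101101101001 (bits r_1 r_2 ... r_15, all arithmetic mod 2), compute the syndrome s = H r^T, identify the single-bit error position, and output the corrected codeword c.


s = (0, 1, 0, 1)^T, error position = 5, corrected codeword c = 111111101101001

Compute s = H r^T mod 2 one row at a time:
  s_1 = 0 + 1 + 1 + 0 + 1 + 0 + 0 + 1 = 4 ≡ 0 (mod 2).
  s_2 = 1 + 0 + 1 + 1 + 1 + 0 + 0 + 1 = 5 ≡ 1 (mod 2).
  s_3 = 1 + 1 + 1 + 1 + 1 + 0 + 0 + 1 = 6 ≡ 0 (mod 2).
  s_4 = 1 + 1 + 0 + 1 + 1 + 0 + 0 + 1 = 5 ≡ 1 (mod 2).
s = (0, 1, 0, 1)^T — this equals column 5 of H (binary 0101), so error is at position 5.
Correct: flip bit 5 of r = 111101101101001 to get c = 111111101101001.


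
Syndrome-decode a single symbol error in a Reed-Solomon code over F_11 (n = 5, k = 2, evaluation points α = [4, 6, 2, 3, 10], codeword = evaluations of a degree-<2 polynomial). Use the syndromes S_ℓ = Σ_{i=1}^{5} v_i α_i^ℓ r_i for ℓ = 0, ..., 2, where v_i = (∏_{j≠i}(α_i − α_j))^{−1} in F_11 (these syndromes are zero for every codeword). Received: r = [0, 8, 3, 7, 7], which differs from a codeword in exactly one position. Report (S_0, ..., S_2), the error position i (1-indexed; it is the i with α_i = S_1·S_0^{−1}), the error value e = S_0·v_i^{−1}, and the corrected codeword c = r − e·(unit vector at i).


S = (8, 3, 8), error at position 5, error magnitude e = 5, c = [0, 8, 3, 7, 2].

Step 1: column multipliers v_i = (∏_{j≠i}(α_i − α_j))^{−1} mod 11.
  i = 1 (α = 4): (4−6)(4−2)(4−3)(4−10) = (−2)·2·1·(−6) = 24 ≡ 2, so v_1 = 2^{−1} = 6 (mod 11).
  i = 2 (α = 6): (6−4)(6−2)(6−3)(6−10) = 2·4·3·(−4) = −96 ≡ 3, so v_2 = 3^{−1} = 4 (mod 11).
  i = 3 (α = 2): (2−4)(2−6)(2−3)(2−10) = (−2)·(−4)·(−1)·(−8) = 64 ≡ 9, so v_3 = 9^{−1} = 5 (mod 11).
  i = 4 (α = 3): (3−4)(3−6)(3−2)(3−10) = (−1)·(−3)·1·(−7) = −21 ≡ 1, so v_4 = 1^{−1} = 1 (mod 11).
  i = 5 (α = 10): (10−4)(10−6)(10−2)(10−3) = 6·4·8·7 = 1344 ≡ 2, so v_5 = 2^{−1} = 6 (mod 11).
  v = [6, 4, 5, 1, 6].
Step 2: syndromes of r = [0, 8, 3, 7, 7] (all sums mod 11).
  S_0 = Σ v_i r_i = 6·0 + 4·8 + 5·3 + 1·7 + 6·7 = 96 ≡ 8.
  S_1 = Σ v_i α_i r_i = 6·4·0 + 4·6·8 + 5·2·3 + 1·3·7 + 6·10·7 = 663 ≡ 3.
  α_i^2 mod 11 = [5, 3, 4, 9, 1].
  S_2 = Σ v_i α_i^2 r_i = 6·5·0 + 4·3·8 + 5·4·3 + 1·9·7 + 6·1·7 = 261 ≡ 8.
  S = (8, 3, 8) ≠ 0, so r is not a codeword (an error is present).
Step 3: locate the error. For a single error e at position i, S_ℓ = v_i·e·α_i^ℓ, so α_err = S_1/S_0.
  S_0^{−1} = 8^{−1} = 7 (mod 11), so α_err = 3·7 = 21 ≡ 10 = α_5. Error position i = 5.
  Consistency check: S_2/S_1 = 8·4 = 32 ≡ 10 = α_err ✓ (single-error assumption holds).
Step 4: error magnitude e = S_0/v_5 = S_0·∏_{j≠5}(α_5 − α_j) = 8·2 = 16 ≡ 5 (mod 11).
Step 5: correct position 5: c_5 = r_5 − e = 7 − 5 ≡ 2 (mod 11). Hence c = [0, 8, 3, 7, 2].
  Check: interpolating c through the α_i gives m(x) = 6 + 4·x (degree < 2) with m(α_i) = c_i for every i, so c is indeed a codeword.


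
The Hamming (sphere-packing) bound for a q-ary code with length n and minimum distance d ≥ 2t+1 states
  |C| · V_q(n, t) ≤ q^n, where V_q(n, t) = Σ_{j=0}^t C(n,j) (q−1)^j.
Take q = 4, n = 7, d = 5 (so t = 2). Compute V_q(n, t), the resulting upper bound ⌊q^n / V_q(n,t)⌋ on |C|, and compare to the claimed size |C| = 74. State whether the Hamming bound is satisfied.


V_q(n, t) = 211, q^n = 16384, Hamming bound = 77, |C| = 74 ≤ bound (satisfied).

Step 1: Compute V_q(n, t) = Σ_{j=0}^2 C(n, j) (q−1)^j.
  j = 0: C(7,0)·(3)^0 = 1·1 = 1.
  j = 1: C(7,1)·(3)^1 = 7·3 = 21.
  j = 2: C(7,2)·(3)^2 = 21·9 = 189.
  V_q(n, t) = 1 + 21 + 189 = 211.
Step 2: q^n = 4^7 = 16384.
Step 3: Hamming bound ⌊q^n / V_q(n,t)⌋ = ⌊16384/211⌋ = 77.
Step 4: Compare |C| = 74 to 77: satisfied.
The claimed |C| lies below the Hamming bound.


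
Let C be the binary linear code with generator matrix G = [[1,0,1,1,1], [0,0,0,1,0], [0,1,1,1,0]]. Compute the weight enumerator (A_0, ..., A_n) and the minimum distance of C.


Weight distribution: A_0 = 1, A_1 = 1, A_2 = 1, A_3 = 3, A_4 = 2. Minimum distance d = 1.

Enumerate all 2^3 = 8 messages m ∈ F_2^3.
For each, compute codeword c = mG in F_2^5, then tally its weight.
  m = 000 → c = 00000, weight = 0.
  m = 100 → c = 10111, weight = 4.
  m = 010 → c = 00010, weight = 1.
  m = 110 → c = 10101, weight = 3.
  m = 001 → c = 01110, weight = 3.
  m = 101 → c = 11001, weight = 3.
  m = 011 → c = 01100, weight = 2.
  m = 111 → c = 11011, weight = 4.
Tally weights:
  weight 0: 1 codewords.
  weight 1: 1 codewords.
  weight 2: 1 codewords.
  weight 3: 3 codewords.
  weight 4: 2 codewords.
Minimum distance d = smallest w > 0 with A_w > 0 = 1.
Sanity: Σ A_w = 8 = 2^3 = 8 ✓.


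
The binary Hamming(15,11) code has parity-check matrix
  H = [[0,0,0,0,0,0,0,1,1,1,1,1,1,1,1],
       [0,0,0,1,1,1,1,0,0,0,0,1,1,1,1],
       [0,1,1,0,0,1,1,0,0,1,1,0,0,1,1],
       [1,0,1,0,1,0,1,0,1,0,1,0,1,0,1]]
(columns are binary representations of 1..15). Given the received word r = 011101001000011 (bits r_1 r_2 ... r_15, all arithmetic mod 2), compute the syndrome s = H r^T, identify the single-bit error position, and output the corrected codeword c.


s = (1, 0, 1, 1)^T, error position = 11, corrected codeword c = 011101001010011

Compute s = H r^T mod 2 one row at a time:
  s_1 = 0 + 1 + 0 + 0 + 0 + 0 + 1 + 1 = 3 ≡ 1 (mod 2).
  s_2 = 1 + 0 + 1 + 0 + 0 + 0 + 1 + 1 = 4 ≡ 0 (mod 2).
  s_3 = 1 + 1 + 1 + 0 + 0 + 0 + 1 + 1 = 5 ≡ 1 (mod 2).
  s_4 = 0 + 1 + 0 + 0 + 1 + 0 + 0 + 1 = 3 ≡ 1 (mod 2).
s = (1, 0, 1, 1)^T — this equals column 11 of H (binary 1011), so error is at position 11.
Correct: flip bit 11 of r = 011101001000011 to get c = 011101001010011.


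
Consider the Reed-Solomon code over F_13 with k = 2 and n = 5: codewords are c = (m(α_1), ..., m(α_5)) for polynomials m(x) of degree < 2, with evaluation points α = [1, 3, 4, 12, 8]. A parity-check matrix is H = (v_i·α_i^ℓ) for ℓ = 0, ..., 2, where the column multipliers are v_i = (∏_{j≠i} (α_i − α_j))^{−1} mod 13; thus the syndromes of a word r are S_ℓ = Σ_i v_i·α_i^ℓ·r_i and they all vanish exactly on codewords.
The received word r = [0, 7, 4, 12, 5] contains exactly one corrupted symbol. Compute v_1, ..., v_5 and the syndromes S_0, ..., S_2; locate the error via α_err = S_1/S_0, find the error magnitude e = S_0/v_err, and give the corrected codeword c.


S = (5, 8, 5), error at position 4, error magnitude e = 6, c = [0, 7, 4, 6, 5].

Step 1: column multipliers v_i = (∏_{j≠i}(α_i − α_j))^{−1} mod 13.
  i = 1 (α = 1): (1−3)(1−4)(1−12)(1−8) = (−2)·(−3)·(−11)·(−7) = 462 ≡ 7, so v_1 = 7^{−1} = 2 (mod 13).
  i = 2 (α = 3): (3−1)(3−4)(3−12)(3−8) = 2·(−1)·(−9)·(−5) = −90 ≡ 1, so v_2 = 1^{−1} = 1 (mod 13).
  i = 3 (α = 4): (4−1)(4−3)(4−12)(4−8) = 3·1·(−8)·(−4) = 96 ≡ 5, so v_3 = 5^{−1} = 8 (mod 13).
  i = 4 (α = 12): (12−1)(12−3)(12−4)(12−8) = 11·9·8·4 = 3168 ≡ 9, so v_4 = 9^{−1} = 3 (mod 13).
  i = 5 (α = 8): (8−1)(8−3)(8−4)(8−12) = 7·5·4·(−4) = −560 ≡ 12, so v_5 = 12^{−1} = 12 (mod 13).
  v = [2, 1, 8, 3, 12].
Step 2: syndromes of r = [0, 7, 4, 12, 5] (all sums mod 13).
  S_0 = Σ v_i r_i = 2·0 + 1·7 + 8·4 + 3·12 + 12·5 = 135 ≡ 5.
  S_1 = Σ v_i α_i r_i = 2·1·0 + 1·3·7 + 8·4·4 + 3·12·12 + 12·8·5 = 1061 ≡ 8.
  α_i^2 mod 13 = [1, 9, 3, 1, 12].
  S_2 = Σ v_i α_i^2 r_i = 2·1·0 + 1·9·7 + 8·3·4 + 3·1·12 + 12·12·5 = 915 ≡ 5.
  S = (5, 8, 5) ≠ 0, so r is not a codeword (an error is present).
Step 3: locate the error. For a single error e at position i, S_ℓ = v_i·e·α_i^ℓ, so α_err = S_1/S_0.
  S_0^{−1} = 5^{−1} = 8 (mod 13), so α_err = 8·8 = 64 ≡ 12 = α_4. Error position i = 4.
  Consistency check: S_2/S_1 = 5·5 = 25 ≡ 12 = α_err ✓ (single-error assumption holds).
Step 4: error magnitude e = S_0/v_4 = S_0·∏_{j≠4}(α_4 − α_j) = 5·9 = 45 ≡ 6 (mod 13).
Step 5: correct position 4: c_4 = r_4 − e = 12 − 6 ≡ 6 (mod 13). Hence c = [0, 7, 4, 6, 5].
  Check: interpolating c through the α_i gives m(x) = 3 + 10·x (degree < 2) with m(α_i) = c_i for every i, so c is indeed a codeword.


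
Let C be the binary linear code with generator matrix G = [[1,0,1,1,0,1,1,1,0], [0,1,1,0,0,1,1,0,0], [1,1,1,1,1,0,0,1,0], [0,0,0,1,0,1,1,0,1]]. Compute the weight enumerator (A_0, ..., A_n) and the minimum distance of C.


Weight distribution: A_0 = 1, A_2 = 1, A_4 = 8, A_6 = 5, A_8 = 1. Minimum distance d = 2.

Enumerate all 2^4 = 16 messages m ∈ F_2^4.
For each, compute codeword c = mG in F_2^9, then tally its weight.
  m = 0000 → c = 000000000, weight = 0.
  m = 1000 → c = 101101110, weight = 6.
  m = 0100 → c = 011001100, weight = 4.
  m = 1100 → c = 110100010, weight = 4.
  m = 0010 → c = 111110010, weight = 6.
  m = 1010 → c = 010011100, weight = 4.
  m = 0110 → c = 100111110, weight = 6.
  m = 1110 → c = 001010000, weight = 2.
  m = 0001 → c = 000101101, weight = 4.
  m = 1001 → c = 101000011, weight = 4.
  m = 0101 → c = 011100001, weight = 4.
  m = 1101 → c = 110001111, weight = 6.
  m = 0011 → c = 111011111, weight = 8.
  m = 1011 → c = 010110001, weight = 4.
  m = 0111 → c = 100010011, weight = 4.
  m = 1111 → c = 001111101, weight = 6.
Tally weights:
  weight 0: 1 codewords.
  weight 2: 1 codewords.
  weight 4: 8 codewords.
  weight 6: 5 codewords.
  weight 8: 1 codewords.
Minimum distance d = smallest w > 0 with A_w > 0 = 2.
Sanity: Σ A_w = 16 = 2^4 = 16 ✓.


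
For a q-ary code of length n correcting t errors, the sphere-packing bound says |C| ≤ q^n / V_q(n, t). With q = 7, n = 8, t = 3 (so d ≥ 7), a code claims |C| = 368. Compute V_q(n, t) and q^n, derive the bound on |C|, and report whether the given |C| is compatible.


V_q(n, t) = 13153, q^n = 5764801, Hamming bound = 438, |C| = 368 ≤ bound (satisfied).

Step 1: Compute V_q(n, t) = Σ_{j=0}^3 C(n, j) (q−1)^j.
  j = 0: C(8,0)·(6)^0 = 1·1 = 1.
  j = 1: C(8,1)·(6)^1 = 8·6 = 48.
  j = 2: C(8,2)·(6)^2 = 28·36 = 1008.
  j = 3: C(8,3)·(6)^3 = 56·216 = 12096.
  V_q(n, t) = 1 + 48 + 1008 + 12096 = 13153.
Step 2: q^n = 7^8 = 5764801.
Step 3: Hamming bound ⌊q^n / V_q(n,t)⌋ = ⌊5764801/13153⌋ = 438.
Step 4: Compare |C| = 368 to 438: satisfied.
The claimed |C| lies below the Hamming bound.


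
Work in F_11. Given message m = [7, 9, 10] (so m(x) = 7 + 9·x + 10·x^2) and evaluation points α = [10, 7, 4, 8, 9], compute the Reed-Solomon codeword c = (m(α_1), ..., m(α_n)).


c = [8, 10, 5, 4, 7]

Message polynomial: m(x) = 7 + 9·x + 10·x^2 (mod 11).
For each evaluation point α_i, compute m(α_i) mod 11:
  α_1 = 10: Horner steps 10 → 10 → 8, so m(10) = 8.
  α_2 = 7: Horner steps 10 → 2 → 10, so m(7) = 10.
  α_3 = 4: Horner steps 10 → 5 → 5, so m(4) = 5.
  α_4 = 8: Horner steps 10 → 1 → 4, so m(8) = 4.
  α_5 = 9: Horner steps 10 → 0 → 7, so m(9) = 7.
Codeword c = [8, 10, 5, 4, 7] ∈ F_11^5.


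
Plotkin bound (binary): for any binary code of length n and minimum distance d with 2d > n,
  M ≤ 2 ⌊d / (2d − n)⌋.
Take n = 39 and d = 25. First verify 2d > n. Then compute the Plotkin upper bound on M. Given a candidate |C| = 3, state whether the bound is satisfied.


Plotkin bound M ≤ 4; given |C| = 3 ≤ bound (satisfied).

Check applicability: 2d = 50, n = 39.
2d − n = 11 > 0, so Plotkin applies.
Compute d/(2d−n) = 25/11 ≈ 2.2727.
⌊d/(2d−n)⌋ = 2.
Plotkin bound: M ≤ 2·2 = 4.
Given |C| = 3, check: satisfied.
This |C| is below the Plotkin bound.


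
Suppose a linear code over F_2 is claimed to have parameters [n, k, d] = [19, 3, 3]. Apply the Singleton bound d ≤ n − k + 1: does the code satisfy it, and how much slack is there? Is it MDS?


Singleton RHS = n − k + 1 = 17, slack = 14, bound satisfied, not MDS.

Singleton bound: d ≤ n − k + 1.
Here n = 19, k = 3, so n − k + 1 = 17.
Given d = 3, check d ≤ 17: YES.
Slack = (n − k + 1) − d = 14.
The code is NOT MDS (slack = 14 > 0).
Description: the claimed parameters are [19, 3, 3]_2; such a code would be non-MDS.


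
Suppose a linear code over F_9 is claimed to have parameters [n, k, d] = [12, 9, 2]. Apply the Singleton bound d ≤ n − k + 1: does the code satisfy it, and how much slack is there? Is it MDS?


Singleton RHS = n − k + 1 = 4, slack = 2, bound satisfied, not MDS.

Singleton bound: d ≤ n − k + 1.
Here n = 12, k = 9, so n − k + 1 = 4.
Given d = 2, check d ≤ 4: YES.
Slack = (n − k + 1) − d = 2.
The code is NOT MDS (slack = 2 > 0).
Description: the claimed parameters are [12, 9, 2]_9; such a code would be non-MDS.


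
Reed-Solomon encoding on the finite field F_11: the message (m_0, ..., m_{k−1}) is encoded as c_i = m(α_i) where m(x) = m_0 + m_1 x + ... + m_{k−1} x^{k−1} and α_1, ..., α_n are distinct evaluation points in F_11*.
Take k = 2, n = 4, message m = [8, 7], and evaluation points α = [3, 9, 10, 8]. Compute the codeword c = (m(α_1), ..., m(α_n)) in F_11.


c = [7, 5, 1, 9]

Message polynomial: m(x) = 8 + 7·x (mod 11).
For each evaluation point α_i, compute m(α_i) mod 11:
  α_1 = 3: Horner steps 7 → 7, so m(3) = 7.
  α_2 = 9: Horner steps 7 → 5, so m(9) = 5.
  α_3 = 10: Horner steps 7 → 1, so m(10) = 1.
  α_4 = 8: Horner steps 7 → 9, so m(8) = 9.
Codeword c = [7, 5, 1, 9] ∈ F_11^4.


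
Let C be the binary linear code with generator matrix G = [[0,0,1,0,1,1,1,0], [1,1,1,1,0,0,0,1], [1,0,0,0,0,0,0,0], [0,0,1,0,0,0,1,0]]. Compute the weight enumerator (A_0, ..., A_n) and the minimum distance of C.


Weight distribution: A_0 = 1, A_1 = 1, A_2 = 2, A_3 = 2, A_4 = 3, A_5 = 3, A_6 = 2, A_7 = 2. Minimum distance d = 1.

Enumerate all 2^4 = 16 messages m ∈ F_2^4.
For each, compute codeword c = mG in F_2^8, then tally its weight.
  m = 0000 → c = 00000000, weight = 0.
  m = 1000 → c = 00101110, weight = 4.
  m = 0100 → c = 11110001, weight = 5.
  m = 1100 → c = 11011111, weight = 7.
  m = 0010 → c = 10000000, weight = 1.
  m = 1010 → c = 10101110, weight = 5.
  m = 0110 → c = 01110001, weight = 4.
  m = 1110 → c = 01011111, weight = 6.
  m = 0001 → c = 00100010, weight = 2.
  m = 1001 → c = 00001100, weight = 2.
  m = 0101 → c = 11010011, weight = 5.
  m = 1101 → c = 11111101, weight = 7.
  m = 0011 → c = 10100010, weight = 3.
  m = 1011 → c = 10001100, weight = 3.
  m = 0111 → c = 01010011, weight = 4.
  m = 1111 → c = 01111101, weight = 6.
Tally weights:
  weight 0: 1 codewords.
  weight 1: 1 codewords.
  weight 2: 2 codewords.
  weight 3: 2 codewords.
  weight 4: 3 codewords.
  weight 5: 3 codewords.
  weight 6: 2 codewords.
  weight 7: 2 codewords.
Minimum distance d = smallest w > 0 with A_w > 0 = 1.
Sanity: Σ A_w = 16 = 2^4 = 16 ✓.


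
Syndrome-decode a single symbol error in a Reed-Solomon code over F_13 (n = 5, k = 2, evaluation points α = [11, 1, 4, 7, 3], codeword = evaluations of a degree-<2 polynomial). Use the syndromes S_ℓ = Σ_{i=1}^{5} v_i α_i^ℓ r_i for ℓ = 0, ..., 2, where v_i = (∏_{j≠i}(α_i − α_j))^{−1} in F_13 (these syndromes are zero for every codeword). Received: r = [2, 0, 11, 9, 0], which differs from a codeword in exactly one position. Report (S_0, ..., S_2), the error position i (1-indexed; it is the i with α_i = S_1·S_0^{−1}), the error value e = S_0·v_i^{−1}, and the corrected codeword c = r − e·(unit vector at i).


S = (10, 4, 12), error at position 5, error magnitude e = 10, c = [2, 0, 11, 9, 3].

Step 1: column multipliers v_i = (∏_{j≠i}(α_i − α_j))^{−1} mod 13.
  i = 1 (α = 11): (11−1)(11−4)(11−7)(11−3) = 10·7·4·8 = 2240 ≡ 4, so v_1 = 4^{−1} = 10 (mod 13).
  i = 2 (α = 1): (1−11)(1−4)(1−7)(1−3) = (−10)·(−3)·(−6)·(−2) = 360 ≡ 9, so v_2 = 9^{−1} = 3 (mod 13).
  i = 3 (α = 4): (4−11)(4−1)(4−7)(4−3) = (−7)·3·(−3)·1 = 63 ≡ 11, so v_3 = 11^{−1} = 6 (mod 13).
  i = 4 (α = 7): (7−11)(7−1)(7−4)(7−3) = (−4)·6·3·4 = −288 ≡ 11, so v_4 = 11^{−1} = 6 (mod 13).
  i = 5 (α = 3): (3−11)(3−1)(3−4)(3−7) = (−8)·2·(−1)·(−4) = −64 ≡ 1, so v_5 = 1^{−1} = 1 (mod 13).
  v = [10, 3, 6, 6, 1].
Step 2: syndromes of r = [2, 0, 11, 9, 0] (all sums mod 13).
  S_0 = Σ v_i r_i = 10·2 + 3·0 + 6·11 + 6·9 + 1·0 = 140 ≡ 10.
  S_1 = Σ v_i α_i r_i = 10·11·2 + 3·1·0 + 6·4·11 + 6·7·9 + 1·3·0 = 862 ≡ 4.
  α_i^2 mod 13 = [4, 1, 3, 10, 9].
  S_2 = Σ v_i α_i^2 r_i = 10·4·2 + 3·1·0 + 6·3·11 + 6·10·9 + 1·9·0 = 818 ≡ 12.
  S = (10, 4, 12) ≠ 0, so r is not a codeword (an error is present).
Step 3: locate the error. For a single error e at position i, S_ℓ = v_i·e·α_i^ℓ, so α_err = S_1/S_0.
  S_0^{−1} = 10^{−1} = 4 (mod 13), so α_err = 4·4 = 16 ≡ 3 = α_5. Error position i = 5.
  Consistency check: S_2/S_1 = 12·10 = 120 ≡ 3 = α_err ✓ (single-error assumption holds).
Step 4: error magnitude e = S_0/v_5 = S_0·∏_{j≠5}(α_5 − α_j) = 10·1 = 10 ≡ 10 (mod 13).
Step 5: correct position 5: c_5 = r_5 − e = 0 − 10 ≡ 3 (mod 13). Hence c = [2, 0, 11, 9, 3].
  Check: interpolating c through the α_i gives m(x) = 5 + 8·x (degree < 2) with m(α_i) = c_i for every i, so c is indeed a codeword.


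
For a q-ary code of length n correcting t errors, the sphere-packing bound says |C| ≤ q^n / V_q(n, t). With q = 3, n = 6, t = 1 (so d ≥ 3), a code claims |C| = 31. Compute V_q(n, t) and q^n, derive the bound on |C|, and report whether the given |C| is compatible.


V_q(n, t) = 13, q^n = 729, Hamming bound = 56, |C| = 31 ≤ bound (satisfied).

Step 1: Compute V_q(n, t) = Σ_{j=0}^1 C(n, j) (q−1)^j.
  j = 0: C(6,0)·(2)^0 = 1·1 = 1.
  j = 1: C(6,1)·(2)^1 = 6·2 = 12.
  V_q(n, t) = 1 + 12 = 13.
Step 2: q^n = 3^6 = 729.
Step 3: Hamming bound ⌊q^n / V_q(n,t)⌋ = ⌊729/13⌋ = 56.
Step 4: Compare |C| = 31 to 56: satisfied.
The claimed |C| lies below the Hamming bound.


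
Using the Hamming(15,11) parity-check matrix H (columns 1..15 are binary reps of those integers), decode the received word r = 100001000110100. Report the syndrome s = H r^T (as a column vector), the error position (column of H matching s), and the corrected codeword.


s = (1, 0, 1, 1)^T, error position = 11, corrected codeword c = 100001000100100

Compute s = H r^T mod 2 one row at a time:
  s_1 = 0 + 0 + 1 + 1 + 0 + 1 + 0 + 0 = 3 ≡ 1 (mod 2).
  s_2 = 0 + 0 + 1 + 0 + 0 + 1 + 0 + 0 = 2 ≡ 0 (mod 2).
  s_3 = 0 + 0 + 1 + 0 + 1 + 1 + 0 + 0 = 3 ≡ 1 (mod 2).
  s_4 = 1 + 0 + 0 + 0 + 0 + 1 + 1 + 0 = 3 ≡ 1 (mod 2).
s = (1, 0, 1, 1)^T — this equals column 11 of H (binary 1011), so error is at position 11.
Correct: flip bit 11 of r = 100001000110100 to get c = 100001000100100.


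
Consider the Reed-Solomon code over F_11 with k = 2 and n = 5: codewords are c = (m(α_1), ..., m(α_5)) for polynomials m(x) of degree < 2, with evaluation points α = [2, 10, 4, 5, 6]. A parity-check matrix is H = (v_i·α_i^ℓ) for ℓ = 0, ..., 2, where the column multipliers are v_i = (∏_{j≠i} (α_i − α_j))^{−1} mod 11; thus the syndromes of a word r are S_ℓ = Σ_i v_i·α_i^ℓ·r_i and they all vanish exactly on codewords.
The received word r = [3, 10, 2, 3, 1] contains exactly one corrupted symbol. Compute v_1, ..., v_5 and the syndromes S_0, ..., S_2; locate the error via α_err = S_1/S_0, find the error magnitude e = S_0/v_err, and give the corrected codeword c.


S = (10, 6, 8), error at position 4, error magnitude e = 7, c = [3, 10, 2, 7, 1].

Step 1: column multipliers v_i = (∏_{j≠i}(α_i − α_j))^{−1} mod 11.
  i = 1 (α = 2): (2−10)(2−4)(2−5)(2−6) = (−8)·(−2)·(−3)·(−4) = 192 ≡ 5, so v_1 = 5^{−1} = 9 (mod 11).
  i = 2 (α = 10): (10−2)(10−4)(10−5)(10−6) = 8·6·5·4 = 960 ≡ 3, so v_2 = 3^{−1} = 4 (mod 11).
  i = 3 (α = 4): (4−2)(4−10)(4−5)(4−6) = 2·(−6)·(−1)·(−2) = −24 ≡ 9, so v_3 = 9^{−1} = 5 (mod 11).
  i = 4 (α = 5): (5−2)(5−10)(5−4)(5−6) = 3·(−5)·1·(−1) = 15 ≡ 4, so v_4 = 4^{−1} = 3 (mod 11).
  i = 5 (α = 6): (6−2)(6−10)(6−4)(6−5) = 4·(−4)·2·1 = −32 ≡ 1, so v_5 = 1^{−1} = 1 (mod 11).
  v = [9, 4, 5, 3, 1].
Step 2: syndromes of r = [3, 10, 2, 3, 1] (all sums mod 11).
  S_0 = Σ v_i r_i = 9·3 + 4·10 + 5·2 + 3·3 + 1·1 = 87 ≡ 10.
  S_1 = Σ v_i α_i r_i = 9·2·3 + 4·10·10 + 5·4·2 + 3·5·3 + 1·6·1 = 545 ≡ 6.
  α_i^2 mod 11 = [4, 1, 5, 3, 3].
  S_2 = Σ v_i α_i^2 r_i = 9·4·3 + 4·1·10 + 5·5·2 + 3·3·3 + 1·3·1 = 228 ≡ 8.
  S = (10, 6, 8) ≠ 0, so r is not a codeword (an error is present).
Step 3: locate the error. For a single error e at position i, S_ℓ = v_i·e·α_i^ℓ, so α_err = S_1/S_0.
  S_0^{−1} = 10^{−1} = 10 (mod 11), so α_err = 6·10 = 60 ≡ 5 = α_4. Error position i = 4.
  Consistency check: S_2/S_1 = 8·2 = 16 ≡ 5 = α_err ✓ (single-error assumption holds).
Step 4: error magnitude e = S_0/v_4 = S_0·∏_{j≠4}(α_4 − α_j) = 10·4 = 40 ≡ 7 (mod 11).
Step 5: correct position 4: c_4 = r_4 − e = 3 − 7 ≡ 7 (mod 11). Hence c = [3, 10, 2, 7, 1].
  Check: interpolating c through the α_i gives m(x) = 4 + 5·x (degree < 2) with m(α_i) = c_i for every i, so c is indeed a codeword.


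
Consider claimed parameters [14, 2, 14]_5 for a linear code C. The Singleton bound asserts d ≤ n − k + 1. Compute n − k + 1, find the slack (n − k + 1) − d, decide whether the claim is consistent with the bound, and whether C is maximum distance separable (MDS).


Singleton RHS = n − k + 1 = 13, slack = -1, bound violated (no such code; not MDS).

Singleton bound: d ≤ n − k + 1.
Here n = 14, k = 2, so n − k + 1 = 13.
Given d = 14, check d ≤ 13: NO.
Slack = (n − k + 1) − d = -1.
The slack is negative: d = 14 exceeds n − k + 1 = 13 by 1, so the Singleton bound is violated and no linear [14, 2, 14]_5 code can exist. In particular it is not MDS (MDS requires d = n − k + 1 exactly).
Description: the claimed parameters are [14, 2, 14]_5; such a code would be impossible (violates the Singleton bound).


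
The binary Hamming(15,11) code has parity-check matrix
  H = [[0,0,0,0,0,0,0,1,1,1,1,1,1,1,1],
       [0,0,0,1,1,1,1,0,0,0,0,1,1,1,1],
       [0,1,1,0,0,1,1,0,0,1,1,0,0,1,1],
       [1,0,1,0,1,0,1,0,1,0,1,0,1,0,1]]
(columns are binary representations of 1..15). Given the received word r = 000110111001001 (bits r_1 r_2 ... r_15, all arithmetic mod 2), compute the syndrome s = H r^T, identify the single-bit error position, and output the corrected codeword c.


s = (0, 1, 0, 0)^T, error position = 4, corrected codeword c = 000010111001001

Compute s = H r^T mod 2 one row at a time:
  s_1 = 1 + 1 + 0 + 0 + 1 + 0 + 0 + 1 = 4 ≡ 0 (mod 2).
  s_2 = 1 + 1 + 0 + 1 + 1 + 0 + 0 + 1 = 5 ≡ 1 (mod 2).
  s_3 = 0 + 0 + 0 + 1 + 0 + 0 + 0 + 1 = 2 ≡ 0 (mod 2).
  s_4 = 0 + 0 + 1 + 1 + 1 + 0 + 0 + 1 = 4 ≡ 0 (mod 2).
s = (0, 1, 0, 0)^T — this equals column 4 of H (binary 0100), so error is at position 4.
Correct: flip bit 4 of r = 000110111001001 to get c = 000010111001001.


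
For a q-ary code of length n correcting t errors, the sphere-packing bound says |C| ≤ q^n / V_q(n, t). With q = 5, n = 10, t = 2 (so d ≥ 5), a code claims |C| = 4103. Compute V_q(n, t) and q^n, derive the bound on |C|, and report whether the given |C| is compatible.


V_q(n, t) = 761, q^n = 9765625, Hamming bound = 12832, |C| = 4103 ≤ bound (satisfied).

Step 1: Compute V_q(n, t) = Σ_{j=0}^2 C(n, j) (q−1)^j.
  j = 0: C(10,0)·(4)^0 = 1·1 = 1.
  j = 1: C(10,1)·(4)^1 = 10·4 = 40.
  j = 2: C(10,2)·(4)^2 = 45·16 = 720.
  V_q(n, t) = 1 + 40 + 720 = 761.
Step 2: q^n = 5^10 = 9765625.
Step 3: Hamming bound ⌊q^n / V_q(n,t)⌋ = ⌊9765625/761⌋ = 12832.
Step 4: Compare |C| = 4103 to 12832: satisfied.
The claimed |C| lies below the Hamming bound.


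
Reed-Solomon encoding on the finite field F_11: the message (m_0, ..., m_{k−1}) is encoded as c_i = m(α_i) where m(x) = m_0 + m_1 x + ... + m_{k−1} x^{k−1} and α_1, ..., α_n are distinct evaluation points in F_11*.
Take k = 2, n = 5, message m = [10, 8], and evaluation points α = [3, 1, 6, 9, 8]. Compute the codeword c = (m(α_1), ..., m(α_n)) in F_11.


c = [1, 7, 3, 5, 8]

Message polynomial: m(x) = 10 + 8·x (mod 11).
For each evaluation point α_i, compute m(α_i) mod 11:
  α_1 = 3: Horner steps 8 → 1, so m(3) = 1.
  α_2 = 1: Horner steps 8 → 7, so m(1) = 7.
  α_3 = 6: Horner steps 8 → 3, so m(6) = 3.
  α_4 = 9: Horner steps 8 → 5, so m(9) = 5.
  α_5 = 8: Horner steps 8 → 8, so m(8) = 8.
Codeword c = [1, 7, 3, 5, 8] ∈ F_11^5.


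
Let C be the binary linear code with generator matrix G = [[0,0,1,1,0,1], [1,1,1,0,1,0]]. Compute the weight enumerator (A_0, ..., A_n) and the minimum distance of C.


Weight distribution: A_0 = 1, A_3 = 1, A_4 = 1, A_5 = 1. Minimum distance d = 3.

Enumerate all 2^2 = 4 messages m ∈ F_2^2.
For each, compute codeword c = mG in F_2^6, then tally its weight.
  m = 00 → c = 000000, weight = 0.
  m = 10 → c = 001101, weight = 3.
  m = 01 → c = 111010, weight = 4.
  m = 11 → c = 110111, weight = 5.
Tally weights:
  weight 0: 1 codewords.
  weight 3: 1 codewords.
  weight 4: 1 codewords.
  weight 5: 1 codewords.
Minimum distance d = smallest w > 0 with A_w > 0 = 3.
Sanity: Σ A_w = 4 = 2^2 = 4 ✓.


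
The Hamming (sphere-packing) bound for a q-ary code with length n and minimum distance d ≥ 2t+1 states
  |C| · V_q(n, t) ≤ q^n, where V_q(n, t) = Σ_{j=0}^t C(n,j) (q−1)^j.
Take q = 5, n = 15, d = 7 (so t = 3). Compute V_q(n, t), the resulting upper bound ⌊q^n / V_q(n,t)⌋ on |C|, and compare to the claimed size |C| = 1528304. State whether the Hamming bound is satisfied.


V_q(n, t) = 30861, q^n = 30517578125, Hamming bound = 988871, |C| = 1528304 > bound (violated).

Step 1: Compute V_q(n, t) = Σ_{j=0}^3 C(n, j) (q−1)^j.
  j = 0: C(15,0)·(4)^0 = 1·1 = 1.
  j = 1: C(15,1)·(4)^1 = 15·4 = 60.
  j = 2: C(15,2)·(4)^2 = 105·16 = 1680.
  j = 3: C(15,3)·(4)^3 = 455·64 = 29120.
  V_q(n, t) = 1 + 60 + 1680 + 29120 = 30861.
Step 2: q^n = 5^15 = 30517578125.
Step 3: Hamming bound ⌊q^n / V_q(n,t)⌋ = ⌊30517578125/30861⌋ = 988871.
Step 4: Compare |C| = 1528304 to 988871: violated.
The claimed |C| lies above the Hamming bound, so no 5-ary code of length 15 with d ≥ 7 can have 1528304 codewords.


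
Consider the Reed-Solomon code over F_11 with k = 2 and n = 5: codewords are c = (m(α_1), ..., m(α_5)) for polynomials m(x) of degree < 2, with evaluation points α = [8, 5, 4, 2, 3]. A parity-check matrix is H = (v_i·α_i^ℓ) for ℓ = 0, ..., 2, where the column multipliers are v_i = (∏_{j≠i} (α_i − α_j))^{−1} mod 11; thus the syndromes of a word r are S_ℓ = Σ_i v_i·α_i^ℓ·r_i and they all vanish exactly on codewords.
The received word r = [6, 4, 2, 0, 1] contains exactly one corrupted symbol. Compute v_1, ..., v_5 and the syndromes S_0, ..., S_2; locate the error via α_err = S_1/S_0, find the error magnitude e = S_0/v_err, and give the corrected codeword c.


S = (3, 4, 9), error at position 2, error magnitude e = 1, c = [6, 3, 2, 0, 1].

Step 1: column multipliers v_i = (∏_{j≠i}(α_i − α_j))^{−1} mod 11.
  i = 1 (α = 8): (8−5)(8−4)(8−2)(8−3) = 3·4·6·5 = 360 ≡ 8, so v_1 = 8^{−1} = 7 (mod 11).
  i = 2 (α = 5): (5−8)(5−4)(5−2)(5−3) = (−3)·1·3·2 = −18 ≡ 4, so v_2 = 4^{−1} = 3 (mod 11).
  i = 3 (α = 4): (4−8)(4−5)(4−2)(4−3) = (−4)·(−1)·2·1 = 8 ≡ 8, so v_3 = 8^{−1} = 7 (mod 11).
  i = 4 (α = 2): (2−8)(2−5)(2−4)(2−3) = (−6)·(−3)·(−2)·(−1) = 36 ≡ 3, so v_4 = 3^{−1} = 4 (mod 11).
  i = 5 (α = 3): (3−8)(3−5)(3−4)(3−2) = (−5)·(−2)·(−1)·1 = −10 ≡ 1, so v_5 = 1^{−1} = 1 (mod 11).
  v = [7, 3, 7, 4, 1].
Step 2: syndromes of r = [6, 4, 2, 0, 1] (all sums mod 11).
  S_0 = Σ v_i r_i = 7·6 + 3·4 + 7·2 + 4·0 + 1·1 = 69 ≡ 3.
  S_1 = Σ v_i α_i r_i = 7·8·6 + 3·5·4 + 7·4·2 + 4·2·0 + 1·3·1 = 455 ≡ 4.
  α_i^2 mod 11 = [9, 3, 5, 4, 9].
  S_2 = Σ v_i α_i^2 r_i = 7·9·6 + 3·3·4 + 7·5·2 + 4·4·0 + 1·9·1 = 493 ≡ 9.
  S = (3, 4, 9) ≠ 0, so r is not a codeword (an error is present).
Step 3: locate the error. For a single error e at position i, S_ℓ = v_i·e·α_i^ℓ, so α_err = S_1/S_0.
  S_0^{−1} = 3^{−1} = 4 (mod 11), so α_err = 4·4 = 16 ≡ 5 = α_2. Error position i = 2.
  Consistency check: S_2/S_1 = 9·3 = 27 ≡ 5 = α_err ✓ (single-error assumption holds).
Step 4: error magnitude e = S_0/v_2 = S_0·∏_{j≠2}(α_2 − α_j) = 3·4 = 12 ≡ 1 (mod 11).
Step 5: correct position 2: c_2 = r_2 − e = 4 − 1 ≡ 3 (mod 11). Hence c = [6, 3, 2, 0, 1].
  Check: interpolating c through the α_i gives m(x) = 9 + 1·x (degree < 2) with m(α_i) = c_i for every i, so c is indeed a codeword.
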